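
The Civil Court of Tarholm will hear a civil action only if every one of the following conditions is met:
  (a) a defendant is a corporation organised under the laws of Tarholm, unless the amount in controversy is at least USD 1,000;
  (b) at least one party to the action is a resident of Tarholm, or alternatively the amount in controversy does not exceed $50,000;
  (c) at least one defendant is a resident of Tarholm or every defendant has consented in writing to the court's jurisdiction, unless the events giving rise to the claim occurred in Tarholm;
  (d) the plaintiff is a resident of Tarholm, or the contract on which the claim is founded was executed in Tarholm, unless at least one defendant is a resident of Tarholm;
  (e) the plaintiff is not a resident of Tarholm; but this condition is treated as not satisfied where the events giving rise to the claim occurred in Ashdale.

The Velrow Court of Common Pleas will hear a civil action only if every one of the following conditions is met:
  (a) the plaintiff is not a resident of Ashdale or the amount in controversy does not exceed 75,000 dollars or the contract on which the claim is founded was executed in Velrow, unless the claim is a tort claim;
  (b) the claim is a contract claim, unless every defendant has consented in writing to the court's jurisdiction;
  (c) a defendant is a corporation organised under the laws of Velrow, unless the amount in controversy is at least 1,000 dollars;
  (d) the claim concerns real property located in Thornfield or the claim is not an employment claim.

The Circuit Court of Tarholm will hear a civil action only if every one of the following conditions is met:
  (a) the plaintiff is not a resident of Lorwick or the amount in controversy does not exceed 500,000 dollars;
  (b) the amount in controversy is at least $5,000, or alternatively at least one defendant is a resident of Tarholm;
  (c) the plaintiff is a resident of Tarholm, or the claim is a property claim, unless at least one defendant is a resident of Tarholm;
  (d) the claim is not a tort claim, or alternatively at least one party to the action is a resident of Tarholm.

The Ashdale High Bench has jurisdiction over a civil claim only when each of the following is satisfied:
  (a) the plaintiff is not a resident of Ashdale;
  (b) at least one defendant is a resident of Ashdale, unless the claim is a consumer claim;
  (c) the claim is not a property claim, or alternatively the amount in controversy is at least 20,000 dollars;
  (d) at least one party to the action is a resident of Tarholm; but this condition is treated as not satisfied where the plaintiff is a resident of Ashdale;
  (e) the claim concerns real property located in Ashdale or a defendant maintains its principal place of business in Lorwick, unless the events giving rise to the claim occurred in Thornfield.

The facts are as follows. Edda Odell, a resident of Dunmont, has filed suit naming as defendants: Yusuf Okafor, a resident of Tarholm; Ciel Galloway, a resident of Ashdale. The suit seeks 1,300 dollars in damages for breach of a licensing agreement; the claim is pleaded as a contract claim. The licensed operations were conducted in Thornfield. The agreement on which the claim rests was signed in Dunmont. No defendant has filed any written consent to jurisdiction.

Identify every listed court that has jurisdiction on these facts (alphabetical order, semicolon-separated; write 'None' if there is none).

The Civil Court of Tarholm:
  (a) No defendant is a corporation. But the amount in controversy is 1,300 dollars, which meets the USD 1,000 floor, and the 'unless' clause therefore excuses the requirement. Satisfied.
  (b) Yusuf Okafor resides in Tarholm — that alternative is enough. Satisfied.
  (c) Yusuf Okafor resides in Tarholm, so this disjunct is met. Met.
  (d) The plaintiff resides in Dunmont, not Tarholm; the contract was executed in Dunmont, not Tarholm — every alternative fails. However, Yusuf Okafor resides in Tarholm, so the 'unless' proviso supplies this condition. Met.
  (e) The plaintiff resides in Dunmont, which is not Tarholm. And the carve-out is inapplicable — the operative events occurred in Thornfield, not Ashdale. Met.
  → Every requirement is satisfied — jurisdiction.
The Velrow Court of Common Pleas:
  (a) The plaintiff resides in Dunmont, which is not Ashdale, so one alternative holds. Satisfied.
  (b) The claim is a contract claim. Met.
  (c) No defendant is a corporation. However, the amount in controversy is $1,300, which meets the $1,000 floor, so the 'unless' proviso supplies this condition. Satisfied.
  (d) The claim is a contract claim, not an employment claim, so this disjunct is met. Met.
  → Every requirement is satisfied — jurisdiction.
The Circuit Court of Tarholm:
  (a) The plaintiff resides in Dunmont, which is not Lorwick, so one alternative holds. Met.
  (b) Yusuf Okafor resides in Tarholm — that alternative is enough. Met.
  (c) The plaintiff resides in Dunmont, not Tarholm; the claim is a contract claim, not a property claim — no alternative holds. But Yusuf Okafor resides in Tarholm, and the 'unless' clause therefore excuses the requirement. Satisfied.
  (d) The claim is a contract claim, not a tort claim, so one alternative holds. Condition met.
  → Jurisdiction lies.
The Ashdale High Bench:
  (a) The plaintiff resides in Dunmont, which is not Ashdale. Condition met.
  (b) Ciel Galloway resides in Ashdale. Met.
  (c) The claim is a contract claim, not a property claim, so this disjunct is met. Condition met.
  (d) Yusuf Okafor resides in Tarholm. And the carve-out is inapplicable — the plaintiff resides in Dunmont, not Ashdale. Satisfied.
  (e) The claim does not concern real property; no defendant is a corporation — no alternative holds. However, the operative events occurred in Thornfield, so the 'unless' proviso supplies this condition. Condition met.
  → Every requirement is satisfied — jurisdiction.

the Ashdale High Bench; the Circuit Court of Tarholm; the Civil Court of Tarholm; the Velrow Court of Common Pleas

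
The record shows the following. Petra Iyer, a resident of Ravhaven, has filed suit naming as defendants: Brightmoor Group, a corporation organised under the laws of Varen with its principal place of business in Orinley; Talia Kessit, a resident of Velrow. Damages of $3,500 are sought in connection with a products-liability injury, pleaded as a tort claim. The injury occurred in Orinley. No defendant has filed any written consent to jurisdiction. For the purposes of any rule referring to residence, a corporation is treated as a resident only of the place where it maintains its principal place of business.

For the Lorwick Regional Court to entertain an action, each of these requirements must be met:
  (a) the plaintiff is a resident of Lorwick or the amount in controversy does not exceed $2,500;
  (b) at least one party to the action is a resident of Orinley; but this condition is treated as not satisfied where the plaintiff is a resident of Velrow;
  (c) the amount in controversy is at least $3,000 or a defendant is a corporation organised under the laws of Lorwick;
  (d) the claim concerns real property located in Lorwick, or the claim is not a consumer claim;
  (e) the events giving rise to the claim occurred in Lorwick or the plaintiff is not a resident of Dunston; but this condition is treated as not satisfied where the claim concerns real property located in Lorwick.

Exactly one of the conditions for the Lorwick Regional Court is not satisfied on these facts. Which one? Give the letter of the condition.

The Lorwick Regional Court:
  (a) The plaintiff resides in Ravhaven, not Lorwick; the amount in controversy is USD 3,500, above the $2,500 ceiling — none of the alternatives is met. Fails.
  (b) Brightmoor Group resides in Orinley. The carve-out does not apply: the plaintiff resides in Ravhaven, not Velrow. Condition met.
  (c) The amount in controversy is $3,500, which meets the 3,000 dollars floor, which satisfies one of the alternatives. Met.
  (d) The claim is a tort claim, not a consumer claim, so one alternative holds. Condition met.
  (e) The plaintiff resides in Ravhaven, which is not Dunston, so this disjunct is met. The exception is not triggered, since the claim does not concern real property. Met.
Only condition (a) fails.

(a)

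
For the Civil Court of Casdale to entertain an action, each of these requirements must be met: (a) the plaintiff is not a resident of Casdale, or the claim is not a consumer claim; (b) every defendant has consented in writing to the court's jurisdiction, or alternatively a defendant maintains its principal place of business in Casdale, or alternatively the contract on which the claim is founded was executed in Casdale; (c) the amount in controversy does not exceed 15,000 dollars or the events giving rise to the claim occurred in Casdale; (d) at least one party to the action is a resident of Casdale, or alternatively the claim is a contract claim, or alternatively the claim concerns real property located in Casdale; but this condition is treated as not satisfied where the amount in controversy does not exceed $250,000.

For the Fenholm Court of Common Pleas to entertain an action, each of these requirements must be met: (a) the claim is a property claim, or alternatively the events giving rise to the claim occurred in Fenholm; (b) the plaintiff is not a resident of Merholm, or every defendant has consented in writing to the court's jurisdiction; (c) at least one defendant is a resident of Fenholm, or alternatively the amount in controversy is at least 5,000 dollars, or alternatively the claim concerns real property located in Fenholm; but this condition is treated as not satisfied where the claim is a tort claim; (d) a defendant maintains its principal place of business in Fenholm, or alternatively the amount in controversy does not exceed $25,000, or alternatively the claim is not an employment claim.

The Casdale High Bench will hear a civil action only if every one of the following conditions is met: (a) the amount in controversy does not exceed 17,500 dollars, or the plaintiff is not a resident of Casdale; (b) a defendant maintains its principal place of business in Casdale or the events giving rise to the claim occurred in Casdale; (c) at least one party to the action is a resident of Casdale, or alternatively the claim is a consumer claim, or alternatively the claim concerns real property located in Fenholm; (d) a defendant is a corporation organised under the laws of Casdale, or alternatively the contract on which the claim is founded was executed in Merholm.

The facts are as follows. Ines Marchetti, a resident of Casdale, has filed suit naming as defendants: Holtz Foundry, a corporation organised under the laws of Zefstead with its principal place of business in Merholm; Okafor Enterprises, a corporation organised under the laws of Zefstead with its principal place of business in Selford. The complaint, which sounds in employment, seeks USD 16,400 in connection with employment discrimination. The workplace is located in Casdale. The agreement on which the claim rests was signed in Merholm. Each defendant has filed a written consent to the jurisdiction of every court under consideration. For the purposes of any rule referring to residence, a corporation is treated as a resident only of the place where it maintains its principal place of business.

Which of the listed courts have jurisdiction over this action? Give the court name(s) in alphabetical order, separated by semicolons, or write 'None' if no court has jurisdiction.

the Casdale High Bench

The Civil Court of Casdale:
  (a) The claim is an employment claim, not a consumer claim, which satisfies one of the alternatives. Condition met.
  (b) Every defendant has filed written consent, which satisfies one of the alternatives. Condition met.
  (c) The operative events occurred in Casdale, which satisfies one of the alternatives. Condition met.
  (d) Ines Marchetti resides in Casdale — that alternative is enough. However, the amount in controversy is $16,400, within the 250,000 dollars ceiling, which falls within the stated exception and so defeats the condition. Fails.
  → No jurisdiction.
The Fenholm Court of Common Pleas:
  (a) The claim is an employment claim, not a property claim; the operative events occurred in Casdale, not Fenholm — none of the alternatives is met. Not satisfied.
  (b) The plaintiff resides in Casdale, which is not Merholm, which satisfies one of the alternatives. Satisfied.
  (c) The amount in controversy is 16,400 dollars, which meets the 5,000 dollars floor — that alternative is enough. The carve-out does not apply: the claim is an employment claim, not a tort claim. Condition met.
  (d) The amount in controversy is USD 16,400, within the USD 25,000 ceiling — that alternative is enough. Condition met.
  → At least one condition fails; no jurisdiction.
The Casdale High Bench:
  (a) The amount in controversy is 16,400 dollars, within the USD 17,500 ceiling, which satisfies one of the alternatives. Met.
  (b) The operative events occurred in Casdale — that alternative is enough. Condition met.
  (c) Ines Marchetti resides in Casdale, so one alternative holds. Met.
  (d) The contract was executed in Merholm — that alternative is enough. Satisfied.
  → Every requirement is satisfied — jurisdiction.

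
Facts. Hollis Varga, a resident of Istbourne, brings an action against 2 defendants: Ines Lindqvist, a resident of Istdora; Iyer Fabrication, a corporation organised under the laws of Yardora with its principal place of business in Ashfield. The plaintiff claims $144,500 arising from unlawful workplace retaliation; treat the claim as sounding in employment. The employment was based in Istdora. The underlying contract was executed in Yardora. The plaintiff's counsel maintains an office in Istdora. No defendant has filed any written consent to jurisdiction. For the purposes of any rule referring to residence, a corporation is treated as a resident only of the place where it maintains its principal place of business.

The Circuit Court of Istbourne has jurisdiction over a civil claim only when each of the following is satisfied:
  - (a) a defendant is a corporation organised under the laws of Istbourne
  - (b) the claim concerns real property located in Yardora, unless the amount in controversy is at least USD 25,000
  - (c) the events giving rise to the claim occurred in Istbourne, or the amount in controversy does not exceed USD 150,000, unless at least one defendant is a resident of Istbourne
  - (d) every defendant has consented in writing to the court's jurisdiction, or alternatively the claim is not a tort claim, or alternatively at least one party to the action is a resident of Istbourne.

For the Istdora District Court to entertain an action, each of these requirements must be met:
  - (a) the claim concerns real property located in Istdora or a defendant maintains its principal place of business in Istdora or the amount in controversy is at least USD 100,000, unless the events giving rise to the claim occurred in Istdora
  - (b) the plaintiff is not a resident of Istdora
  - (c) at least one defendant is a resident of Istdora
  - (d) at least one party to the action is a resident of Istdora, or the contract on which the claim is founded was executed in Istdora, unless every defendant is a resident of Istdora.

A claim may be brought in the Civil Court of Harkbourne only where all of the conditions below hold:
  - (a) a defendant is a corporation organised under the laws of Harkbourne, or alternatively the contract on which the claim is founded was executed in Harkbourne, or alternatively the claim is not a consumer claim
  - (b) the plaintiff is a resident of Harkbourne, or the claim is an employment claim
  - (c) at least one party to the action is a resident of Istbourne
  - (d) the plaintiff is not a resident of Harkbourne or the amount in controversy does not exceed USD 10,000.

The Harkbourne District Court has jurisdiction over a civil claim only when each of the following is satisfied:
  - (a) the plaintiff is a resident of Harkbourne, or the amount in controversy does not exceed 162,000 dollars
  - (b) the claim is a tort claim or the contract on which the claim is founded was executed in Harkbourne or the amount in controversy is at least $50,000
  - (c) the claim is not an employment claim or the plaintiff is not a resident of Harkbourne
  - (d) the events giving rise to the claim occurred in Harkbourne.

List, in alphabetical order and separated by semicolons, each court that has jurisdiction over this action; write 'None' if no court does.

the Civil Court of Harkbourne; the Istdora District Court

The Circuit Court of Istbourne:
  (a) The corporate defendant(s) are organised in Yardora, not Istbourne. Fails.
  (b) The claim does not concern real property. The proviso rescues it, though: the amount in controversy is USD 144,500, which meets the USD 25,000 floor. Satisfied.
  (c) The amount in controversy is 144,500 dollars, within the 150,000 dollars ceiling, so this disjunct is met. Condition met.
  (d) The claim is an employment claim, not a tort claim, so this disjunct is met. Met.
  → The court lacks jurisdiction.
The Istdora District Court:
  (a) The amount in controversy is 144,500 dollars, which meets the USD 100,000 floor, so this disjunct is met. Satisfied.
  (b) The plaintiff resides in Istbourne, which is not Istdora. Satisfied.
  (c) Ines Lindqvist resides in Istdora. Met.
  (d) Ines Lindqvist resides in Istdora, so this disjunct is met. Satisfied.
  → The court has jurisdiction.
The Civil Court of Harkbourne:
  (a) The claim is an employment claim, not a consumer claim, which satisfies one of the alternatives. Satisfied.
  (b) The claim is an employment claim, so this disjunct is met. Met.
  (c) Hollis Varga resides in Istbourne. Satisfied.
  (d) The plaintiff resides in Istbourne, which is not Harkbourne, so one alternative holds. Condition met.
  → Jurisdiction lies.
The Harkbourne District Court:
  (a) The amount in controversy is USD 144,500, within the USD 162,000 ceiling — that alternative is enough. Satisfied.
  (b) The amount in controversy is 144,500 dollars, which meets the USD 50,000 floor, so one alternative holds. Condition met.
  (c) The plaintiff resides in Istbourne, which is not Harkbourne, so this disjunct is met. Met.
  (d) The operative events occurred in Istdora, not Harkbourne. Not met.
  → The court lacks jurisdiction.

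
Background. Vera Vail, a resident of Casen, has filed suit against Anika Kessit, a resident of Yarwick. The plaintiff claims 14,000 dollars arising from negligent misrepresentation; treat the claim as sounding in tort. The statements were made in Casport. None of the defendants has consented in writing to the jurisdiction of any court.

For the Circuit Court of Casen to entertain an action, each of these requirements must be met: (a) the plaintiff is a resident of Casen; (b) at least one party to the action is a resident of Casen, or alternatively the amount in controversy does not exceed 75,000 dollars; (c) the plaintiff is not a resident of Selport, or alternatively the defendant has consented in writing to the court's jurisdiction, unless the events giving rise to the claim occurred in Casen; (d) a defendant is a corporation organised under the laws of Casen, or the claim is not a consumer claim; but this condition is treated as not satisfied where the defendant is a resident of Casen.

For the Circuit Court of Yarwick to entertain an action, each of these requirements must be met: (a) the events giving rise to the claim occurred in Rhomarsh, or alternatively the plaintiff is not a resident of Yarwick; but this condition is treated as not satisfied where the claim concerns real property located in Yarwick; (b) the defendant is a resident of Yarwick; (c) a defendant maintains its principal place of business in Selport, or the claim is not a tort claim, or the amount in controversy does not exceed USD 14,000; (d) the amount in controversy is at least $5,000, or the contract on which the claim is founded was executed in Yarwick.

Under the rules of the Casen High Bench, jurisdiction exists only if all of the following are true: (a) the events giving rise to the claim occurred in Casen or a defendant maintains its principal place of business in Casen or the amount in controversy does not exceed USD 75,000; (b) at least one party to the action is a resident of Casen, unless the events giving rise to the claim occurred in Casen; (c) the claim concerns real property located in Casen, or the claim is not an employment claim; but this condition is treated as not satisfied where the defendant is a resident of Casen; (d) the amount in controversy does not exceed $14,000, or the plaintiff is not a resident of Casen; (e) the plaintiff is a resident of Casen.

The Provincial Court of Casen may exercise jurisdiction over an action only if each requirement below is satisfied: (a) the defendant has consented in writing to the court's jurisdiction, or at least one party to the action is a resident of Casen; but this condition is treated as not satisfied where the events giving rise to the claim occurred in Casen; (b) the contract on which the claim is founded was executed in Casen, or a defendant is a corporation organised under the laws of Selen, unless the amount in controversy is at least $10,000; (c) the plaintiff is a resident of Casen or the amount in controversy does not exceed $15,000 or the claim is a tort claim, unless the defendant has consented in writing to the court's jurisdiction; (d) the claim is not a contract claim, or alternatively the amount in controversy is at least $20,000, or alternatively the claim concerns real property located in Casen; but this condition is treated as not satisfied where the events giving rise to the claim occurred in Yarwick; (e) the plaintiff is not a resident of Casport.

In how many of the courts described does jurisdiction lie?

4

The Circuit Court of Casen:
  (a) The plaintiff resides in Casen. Satisfied.
  (b) Vera Vail resides in Casen, which satisfies one of the alternatives. Condition met.
  (c) The plaintiff resides in Casen, which is not Selport — that alternative is enough. Met.
  (d) The claim is a tort claim, not a consumer claim, which satisfies one of the alternatives. And the carve-out is inapplicable — the defendant resides in Yarwick, not Casen. Satisfied.
  → Every requirement is satisfied — jurisdiction.
The Circuit Court of Yarwick:
  (a) The plaintiff resides in Casen, which is not Yarwick — that alternative is enough. The carve-out does not apply: the claim does not concern real property. Met.
  (b) The defendant resides in Yarwick. Satisfied.
  (c) The amount in controversy is $14,000, within the 14,000 dollars ceiling, which satisfies one of the alternatives. Met.
  (d) The amount in controversy is 14,000 dollars, which meets the USD 5,000 floor, which satisfies one of the alternatives. Condition met.
  → All conditions met; jurisdiction exists.
The Casen High Bench:
  (a) The amount in controversy is 14,000 dollars, within the $75,000 ceiling, so this disjunct is met. Satisfied.
  (b) Vera Vail resides in Casen. Satisfied.
  (c) The claim is a tort claim, not an employment claim, which satisfies one of the alternatives. The exception is not triggered, since the defendant resides in Yarwick, not Casen. Met.
  (d) The amount in controversy is 14,000 dollars, within the USD 14,000 ceiling — that alternative is enough. Satisfied.
  (e) The plaintiff resides in Casen. Condition met.
  → The court has jurisdiction.
The Provincial Court of Casen:
  (a) Vera Vail resides in Casen, so this disjunct is met. And the carve-out is inapplicable — the operative events occurred in Casport, not Casen. Condition met.
  (b) No contract (and hence no place of execution) is alleged; no defendant is a corporation — none of the alternatives is met. But the amount in controversy is $14,000, which meets the 10,000 dollars floor, and the 'unless' clause therefore excuses the requirement. Satisfied.
  (c) The plaintiff resides in Casen, so one alternative holds. Satisfied.
  (d) The claim is a tort claim, not a contract claim, so this disjunct is met. The carve-out does not apply: the operative events occurred in Casport, not Yarwick. Met.
  (e) The plaintiff resides in Casen, which is not Casport. Met.
  → All conditions met; jurisdiction exists.
Courts with jurisdiction: the Circuit Court of Casen, the Circuit Court of Yarwick, the Casen High Bench, the Provincial Court of Casen — 4 in total.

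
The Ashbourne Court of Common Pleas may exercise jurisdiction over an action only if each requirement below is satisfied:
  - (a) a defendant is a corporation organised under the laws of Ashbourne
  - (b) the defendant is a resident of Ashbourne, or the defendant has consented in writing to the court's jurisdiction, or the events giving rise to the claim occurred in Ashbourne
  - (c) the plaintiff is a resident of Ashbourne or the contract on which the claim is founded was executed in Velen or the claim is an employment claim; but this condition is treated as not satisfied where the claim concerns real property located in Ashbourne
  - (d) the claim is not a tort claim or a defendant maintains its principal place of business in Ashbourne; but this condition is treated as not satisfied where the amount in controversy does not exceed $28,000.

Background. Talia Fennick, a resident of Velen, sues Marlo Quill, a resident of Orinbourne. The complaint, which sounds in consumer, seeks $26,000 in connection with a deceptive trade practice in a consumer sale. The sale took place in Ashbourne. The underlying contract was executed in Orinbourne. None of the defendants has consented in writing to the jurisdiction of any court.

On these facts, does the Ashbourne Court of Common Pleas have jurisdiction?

The Ashbourne Court of Common Pleas:
  (a) No defendant is a corporation. Fails.
  (b) The operative events occurred in Ashbourne, so one alternative holds. Satisfied.
  (c) The plaintiff resides in Velen, not Ashbourne; the contract was executed in Orinbourne, not Velen; the claim is a consumer claim, not an employment claim — no alternative holds. Not satisfied.
  (d) The claim is a consumer claim, not a tort claim, which satisfies one of the alternatives. But the amount in controversy is 26,000 dollars, within the 28,000 dollars ceiling, triggering the carve-out and defeating this condition. Condition not met.
  → Not every requirement is met — no jurisdiction.

No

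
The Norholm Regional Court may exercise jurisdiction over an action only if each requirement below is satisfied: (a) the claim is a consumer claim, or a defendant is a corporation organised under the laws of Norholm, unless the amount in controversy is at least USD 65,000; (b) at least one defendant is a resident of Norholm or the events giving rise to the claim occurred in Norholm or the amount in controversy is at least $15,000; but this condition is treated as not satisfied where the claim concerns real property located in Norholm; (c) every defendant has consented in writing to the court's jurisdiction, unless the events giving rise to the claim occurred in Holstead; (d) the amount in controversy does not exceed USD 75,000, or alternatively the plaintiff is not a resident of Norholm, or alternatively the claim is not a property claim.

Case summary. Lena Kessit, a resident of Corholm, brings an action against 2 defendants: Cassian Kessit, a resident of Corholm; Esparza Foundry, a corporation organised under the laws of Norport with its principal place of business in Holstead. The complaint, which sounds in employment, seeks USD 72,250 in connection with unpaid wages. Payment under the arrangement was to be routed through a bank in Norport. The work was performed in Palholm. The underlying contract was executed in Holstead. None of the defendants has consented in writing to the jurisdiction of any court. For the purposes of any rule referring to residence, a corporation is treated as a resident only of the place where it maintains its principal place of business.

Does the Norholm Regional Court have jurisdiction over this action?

The Norholm Regional Court:
  (a) The claim is an employment claim, not a consumer claim; the corporate defendant(s) are organised in Norport, not Norholm — no alternative holds. However, the amount in controversy is 72,250 dollars, which meets the 65,000 dollars floor, so the 'unless' proviso supplies this condition. Condition met.
  (b) The amount in controversy is $72,250, which meets the $15,000 floor, so one alternative holds. And the carve-out is inapplicable — the claim does not concern real property. Met.
  (c) No such written consent has been filed. Nor does the 'unless' clause help: the operative events occurred in Palholm, not Holstead. Not satisfied.
  (d) The amount in controversy is USD 72,250, within the $75,000 ceiling, which satisfies one of the alternatives. Condition met.
  → The court lacks jurisdiction.

No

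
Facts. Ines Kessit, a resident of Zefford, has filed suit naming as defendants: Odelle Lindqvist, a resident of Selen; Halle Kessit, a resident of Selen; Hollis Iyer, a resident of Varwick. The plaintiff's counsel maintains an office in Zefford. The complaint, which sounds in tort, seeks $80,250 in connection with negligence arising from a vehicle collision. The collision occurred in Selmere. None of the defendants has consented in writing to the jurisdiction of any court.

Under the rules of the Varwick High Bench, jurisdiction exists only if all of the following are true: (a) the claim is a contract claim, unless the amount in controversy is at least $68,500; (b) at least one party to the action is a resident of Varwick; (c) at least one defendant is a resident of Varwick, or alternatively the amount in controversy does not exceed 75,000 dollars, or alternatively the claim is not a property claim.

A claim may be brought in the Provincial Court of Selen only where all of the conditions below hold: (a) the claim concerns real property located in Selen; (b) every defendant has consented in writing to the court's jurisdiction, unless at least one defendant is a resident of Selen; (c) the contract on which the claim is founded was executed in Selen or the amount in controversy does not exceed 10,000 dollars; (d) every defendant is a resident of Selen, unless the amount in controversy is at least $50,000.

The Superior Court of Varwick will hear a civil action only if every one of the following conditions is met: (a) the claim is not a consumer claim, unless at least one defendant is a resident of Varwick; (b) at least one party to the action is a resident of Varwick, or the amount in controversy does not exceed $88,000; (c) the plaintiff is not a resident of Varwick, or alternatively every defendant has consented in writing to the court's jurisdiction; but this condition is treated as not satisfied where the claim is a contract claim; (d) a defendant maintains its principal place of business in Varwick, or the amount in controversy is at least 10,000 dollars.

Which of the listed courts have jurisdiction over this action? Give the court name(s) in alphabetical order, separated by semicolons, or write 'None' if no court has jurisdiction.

the Superior Court of Varwick; the Varwick High Bench

The Varwick High Bench:
  (a) The claim is a tort claim, not a contract claim. But the amount in controversy is 80,250 dollars, which meets the USD 68,500 floor, and the 'unless' clause therefore excuses the requirement. Satisfied.
  (b) Hollis Iyer resides in Varwick. Met.
  (c) Hollis Iyer resides in Varwick — that alternative is enough. Satisfied.
  → Every requirement is satisfied — jurisdiction.
The Provincial Court of Selen:
  (a) The claim does not concern real property. Fails.
  (b) No such written consent has been filed. But Odelle Lindqvist resides in Selen, and the 'unless' clause therefore excuses the requirement. Satisfied.
  (c) No contract (and hence no place of execution) is alleged; the amount in controversy is 80,250 dollars, above the $10,000 ceiling — no alternative holds. Fails.
  (d) The defendants reside as follows — Odelle Lindqvist in Selen, Halle Kessit in Selen, Hollis Iyer in Varwick — not all in Selen. The proviso rescues it, though: the amount in controversy is 80,250 dollars, which meets the USD 50,000 floor. Satisfied.
  → No jurisdiction.
The Superior Court of Varwick:
  (a) The claim is a tort claim, not a consumer claim. Satisfied.
  (b) Hollis Iyer resides in Varwick, so one alternative holds. Satisfied.
  (c) The plaintiff resides in Zefford, which is not Varwick, which satisfies one of the alternatives. The exception is not triggered, since the claim is a tort claim, not a contract claim. Condition met.
  (d) The amount in controversy is USD 80,250, which meets the $10,000 floor, so one alternative holds. Condition met.
  → The court has jurisdiction.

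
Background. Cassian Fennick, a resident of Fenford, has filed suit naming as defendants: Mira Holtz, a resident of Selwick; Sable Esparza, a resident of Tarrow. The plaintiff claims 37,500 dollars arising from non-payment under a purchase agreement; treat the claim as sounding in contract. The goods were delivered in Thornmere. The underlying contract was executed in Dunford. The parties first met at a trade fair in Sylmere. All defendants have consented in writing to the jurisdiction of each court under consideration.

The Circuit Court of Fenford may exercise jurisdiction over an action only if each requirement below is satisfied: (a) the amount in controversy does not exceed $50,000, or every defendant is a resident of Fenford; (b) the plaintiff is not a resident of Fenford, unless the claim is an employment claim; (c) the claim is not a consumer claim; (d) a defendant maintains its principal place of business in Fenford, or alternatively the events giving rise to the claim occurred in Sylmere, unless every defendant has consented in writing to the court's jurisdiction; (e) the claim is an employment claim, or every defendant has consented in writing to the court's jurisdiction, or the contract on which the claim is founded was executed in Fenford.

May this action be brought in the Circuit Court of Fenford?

No

The Circuit Court of Fenford:
  (a) The amount in controversy is USD 37,500, within the 50,000 dollars ceiling, so one alternative holds. Met.
  (b) The plaintiff resides in Fenford. And the claim is a contract claim, not an employment claim, so the proviso does not save it. Not satisfied.
  (c) The claim is a contract claim, not a consumer claim. Condition met.
  (d) No defendant is a corporation; the operative events occurred in Thornmere, not Sylmere — none of the alternatives is met. But every defendant has filed written consent, and the 'unless' clause therefore excuses the requirement. Met.
  (e) Every defendant has filed written consent — that alternative is enough. Met.
  → The court lacks jurisdiction.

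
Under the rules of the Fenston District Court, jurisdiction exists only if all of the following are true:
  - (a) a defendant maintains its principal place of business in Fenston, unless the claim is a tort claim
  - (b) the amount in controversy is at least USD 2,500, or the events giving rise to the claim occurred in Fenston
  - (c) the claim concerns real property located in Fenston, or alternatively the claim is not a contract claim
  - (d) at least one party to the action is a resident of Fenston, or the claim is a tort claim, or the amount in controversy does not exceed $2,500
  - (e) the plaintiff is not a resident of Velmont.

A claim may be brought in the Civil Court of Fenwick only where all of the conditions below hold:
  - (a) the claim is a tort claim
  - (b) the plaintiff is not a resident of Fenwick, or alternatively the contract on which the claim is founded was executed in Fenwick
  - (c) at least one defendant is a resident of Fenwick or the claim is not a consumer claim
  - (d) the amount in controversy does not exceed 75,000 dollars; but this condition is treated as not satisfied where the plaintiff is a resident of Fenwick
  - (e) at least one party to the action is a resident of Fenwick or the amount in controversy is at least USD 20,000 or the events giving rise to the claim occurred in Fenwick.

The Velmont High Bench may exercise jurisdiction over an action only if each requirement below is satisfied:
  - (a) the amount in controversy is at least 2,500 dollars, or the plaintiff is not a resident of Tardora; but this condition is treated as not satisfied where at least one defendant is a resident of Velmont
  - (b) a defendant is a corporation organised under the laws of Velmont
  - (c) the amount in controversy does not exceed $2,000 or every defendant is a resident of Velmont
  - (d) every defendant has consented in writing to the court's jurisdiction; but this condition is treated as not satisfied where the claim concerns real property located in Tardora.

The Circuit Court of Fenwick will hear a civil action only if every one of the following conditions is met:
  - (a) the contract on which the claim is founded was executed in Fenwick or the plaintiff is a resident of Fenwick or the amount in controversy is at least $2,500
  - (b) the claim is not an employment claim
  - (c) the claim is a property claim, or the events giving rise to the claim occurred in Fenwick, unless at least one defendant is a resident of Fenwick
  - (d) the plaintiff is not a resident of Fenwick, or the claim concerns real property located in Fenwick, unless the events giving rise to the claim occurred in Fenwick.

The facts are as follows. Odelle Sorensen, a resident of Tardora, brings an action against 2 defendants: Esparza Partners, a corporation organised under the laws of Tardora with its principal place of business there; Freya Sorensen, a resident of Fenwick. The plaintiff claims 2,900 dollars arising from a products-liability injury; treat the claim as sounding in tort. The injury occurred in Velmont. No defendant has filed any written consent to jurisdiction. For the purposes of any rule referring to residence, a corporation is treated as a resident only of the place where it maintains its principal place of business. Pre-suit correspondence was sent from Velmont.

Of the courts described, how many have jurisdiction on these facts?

The Fenston District Court:
  (a) The corporate defendant(s) have their principal place of business in Tardora, not Fenston. But the claim is a tort claim, and the 'unless' clause therefore excuses the requirement. Met.
  (b) The amount in controversy is 2,900 dollars, which meets the USD 2,500 floor — that alternative is enough. Condition met.
  (c) The claim is a tort claim, not a contract claim — that alternative is enough. Condition met.
  (d) The claim is a tort claim — that alternative is enough. Met.
  (e) The plaintiff resides in Tardora, which is not Velmont. Met.
  → The court has jurisdiction.
The Civil Court of Fenwick:
  (a) The claim is a tort claim. Satisfied.
  (b) The plaintiff resides in Tardora, which is not Fenwick, so one alternative holds. Satisfied.
  (c) Freya Sorensen resides in Fenwick, so this disjunct is met. Condition met.
  (d) The amount in controversy is USD 2,900, within the 75,000 dollars ceiling. And the carve-out is inapplicable — the plaintiff resides in Tardora, not Fenwick. Condition met.
  (e) Freya Sorensen resides in Fenwick, so this disjunct is met. Met.
  → Every requirement is satisfied — jurisdiction.
The Velmont High Bench:
  (a) The amount in controversy is 2,900 dollars, which meets the USD 2,500 floor, so this disjunct is met. The carve-out does not apply: no defendant resides in Velmont (they reside in Tardora, Fenwick). Condition met.
  (b) The corporate defendant(s) are organised in Tardora, not Velmont. Fails.
  (c) The amount in controversy is 2,900 dollars, above the 2,000 dollars ceiling; the defendants reside as follows — Esparza Partners in Tardora, Freya Sorensen in Fenwick — not all in Velmont — no alternative holds. Not satisfied.
  (d) No such written consent has been filed. Fails.
  → No jurisdiction.
The Circuit Court of Fenwick:
  (a) The amount in controversy is 2,900 dollars, which meets the 2,500 dollars floor, so one alternative holds. Met.
  (b) The claim is a tort claim, not an employment claim. Met.
  (c) The claim is a tort claim, not a property claim; the operative events occurred in Velmont, not Fenwick — no alternative holds. But Freya Sorensen resides in Fenwick, and the 'unless' clause therefore excuses the requirement. Satisfied.
  (d) The plaintiff resides in Tardora, which is not Fenwick, which satisfies one of the alternatives. Condition met.
  → The court has jurisdiction.
Courts with jurisdiction: the Fenston District Court, the Civil Court of Fenwick, the Circuit Court of Fenwick — 3 in total.

3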